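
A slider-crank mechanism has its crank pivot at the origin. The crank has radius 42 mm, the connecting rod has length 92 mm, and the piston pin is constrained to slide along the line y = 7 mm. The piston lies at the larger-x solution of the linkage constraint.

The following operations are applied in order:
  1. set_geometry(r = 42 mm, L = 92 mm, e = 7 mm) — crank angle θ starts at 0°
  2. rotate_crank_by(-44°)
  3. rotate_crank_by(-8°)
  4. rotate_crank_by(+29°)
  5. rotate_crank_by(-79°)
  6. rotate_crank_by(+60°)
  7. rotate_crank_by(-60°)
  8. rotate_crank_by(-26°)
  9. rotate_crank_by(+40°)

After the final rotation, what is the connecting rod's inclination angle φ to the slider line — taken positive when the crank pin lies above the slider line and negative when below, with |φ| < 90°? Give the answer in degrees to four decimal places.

-32.1631

set_geometry: r = 42 mm, L = 92 mm, e = 7 mm; θ ← 0°
rotate_crank_by(-44°): θ ← 0° -44° = -44°
rotate_crank_by(-8°): θ ← -44° -8° = -52°
rotate_crank_by(+29°): θ ← -52° +29° = -23°
rotate_crank_by(-79°): θ ← -23° -79° = -102°
rotate_crank_by(+60°): θ ← -102° +60° = -42°
rotate_crank_by(-60°): θ ← -42° -60° = -102°
rotate_crank_by(-26°): θ ← -102° -26° = -128°
rotate_crank_by(+40°): θ ← -128° +40° = -88°
crank pin P = (r cos θ, r sin θ) = (1.465779, -41.974415)
h = r sin θ − e = -41.974415 − 7 = -48.974415
sin φ = h / L = -48.974415 / 92 = -0.53233059
φ = arcsin(-0.53233059) = -32.163059°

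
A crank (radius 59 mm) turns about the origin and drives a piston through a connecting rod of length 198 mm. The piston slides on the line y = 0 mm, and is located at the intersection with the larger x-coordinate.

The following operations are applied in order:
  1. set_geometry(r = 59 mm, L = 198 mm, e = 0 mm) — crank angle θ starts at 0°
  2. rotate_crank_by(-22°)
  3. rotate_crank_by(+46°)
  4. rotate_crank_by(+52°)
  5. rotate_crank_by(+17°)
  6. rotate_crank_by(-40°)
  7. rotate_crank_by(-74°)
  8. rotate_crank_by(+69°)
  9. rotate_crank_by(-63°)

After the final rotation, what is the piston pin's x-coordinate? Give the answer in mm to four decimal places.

set_geometry: r = 59 mm, L = 198 mm, e = 0 mm; θ ← 0°
rotate_crank_by(-22°): θ ← 0° -22° = -22°
rotate_crank_by(+46°): θ ← -22° +46° = 24°
rotate_crank_by(+52°): θ ← 24° +52° = 76°
rotate_crank_by(+17°): θ ← 76° +17° = 93°
rotate_crank_by(-40°): θ ← 93° -40° = 53°
rotate_crank_by(-74°): θ ← 53° -74° = -21°
rotate_crank_by(+69°): θ ← -21° +69° = 48°
rotate_crank_by(-63°): θ ← 48° -63° = -15°
crank pin P = (r cos θ, r sin θ) = (56.989624, -15.270324)
h = r sin θ − e = -15.270324 − 0 = -15.270324
x = r cos θ + √(L² − h²) = 56.989624 + √(39204.0 − 233.1828) = 56.989624 + 197.410276 = 254.399900

254.3999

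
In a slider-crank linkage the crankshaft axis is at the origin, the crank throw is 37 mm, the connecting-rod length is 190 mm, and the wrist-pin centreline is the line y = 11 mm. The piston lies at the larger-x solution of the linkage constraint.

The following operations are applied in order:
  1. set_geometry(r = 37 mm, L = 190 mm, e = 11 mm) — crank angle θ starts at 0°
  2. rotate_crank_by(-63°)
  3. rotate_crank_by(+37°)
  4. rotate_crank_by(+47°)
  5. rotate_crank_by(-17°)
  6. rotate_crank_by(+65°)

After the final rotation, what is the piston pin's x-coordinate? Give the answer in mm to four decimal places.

201.7954

set_geometry: r = 37 mm, L = 190 mm, e = 11 mm; θ ← 0°
rotate_crank_by(-63°): θ ← 0° -63° = -63°
rotate_crank_by(+37°): θ ← -63° +37° = -26°
rotate_crank_by(+47°): θ ← -26° +47° = 21°
rotate_crank_by(-17°): θ ← 21° -17° = 4°
rotate_crank_by(+65°): θ ← 4° +65° = 69°
crank pin P = (r cos θ, r sin θ) = (13.259614, 34.542476)
h = r sin θ − e = 34.542476 − 11 = 23.542476
x = r cos θ + √(L² − h²) = 13.259614 + √(36100.0 − 554.2482) = 13.259614 + 188.535810 = 201.795425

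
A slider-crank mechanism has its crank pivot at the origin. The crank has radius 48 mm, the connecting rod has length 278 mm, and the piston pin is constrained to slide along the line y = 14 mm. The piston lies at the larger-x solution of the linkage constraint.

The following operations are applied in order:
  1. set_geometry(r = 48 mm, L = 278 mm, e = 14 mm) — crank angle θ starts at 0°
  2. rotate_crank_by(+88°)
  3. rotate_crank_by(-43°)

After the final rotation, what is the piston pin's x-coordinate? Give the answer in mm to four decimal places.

311.2250

set_geometry: r = 48 mm, L = 278 mm, e = 14 mm; θ ← 0°
rotate_crank_by(+88°): θ ← 0° +88° = 88°
rotate_crank_by(-43°): θ ← 88° -43° = 45°
crank pin P = (r cos θ, r sin θ) = (33.941125, 33.941125)
h = r sin θ − e = 33.941125 − 14 = 19.941125
x = r cos θ + √(L² − h²) = 33.941125 + √(77284.0 − 397.6485) = 33.941125 + 277.283883 = 311.225008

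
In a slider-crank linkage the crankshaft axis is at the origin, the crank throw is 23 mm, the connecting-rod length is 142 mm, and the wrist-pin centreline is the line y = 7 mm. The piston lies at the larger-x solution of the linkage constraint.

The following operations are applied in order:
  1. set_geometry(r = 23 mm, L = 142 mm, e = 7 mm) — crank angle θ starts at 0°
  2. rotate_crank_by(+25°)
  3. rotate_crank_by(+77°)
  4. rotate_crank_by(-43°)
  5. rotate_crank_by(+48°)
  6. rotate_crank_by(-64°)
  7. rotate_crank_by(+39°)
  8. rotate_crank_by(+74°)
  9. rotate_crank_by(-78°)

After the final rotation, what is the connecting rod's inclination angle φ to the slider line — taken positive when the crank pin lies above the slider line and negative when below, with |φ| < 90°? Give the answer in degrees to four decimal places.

6.2655

set_geometry: r = 23 mm, L = 142 mm, e = 7 mm; θ ← 0°
rotate_crank_by(+25°): θ ← 0° +25° = 25°
rotate_crank_by(+77°): θ ← 25° +77° = 102°
rotate_crank_by(-43°): θ ← 102° -43° = 59°
rotate_crank_by(+48°): θ ← 59° +48° = 107°
rotate_crank_by(-64°): θ ← 107° -64° = 43°
rotate_crank_by(+39°): θ ← 43° +39° = 82°
rotate_crank_by(+74°): θ ← 82° +74° = 156°
rotate_crank_by(-78°): θ ← 156° -78° = 78°
crank pin P = (r cos θ, r sin θ) = (4.781969, 22.497395)
h = r sin θ − e = 22.497395 − 7 = 15.497395
sin φ = h / L = 15.497395 / 142 = 0.10913658
φ = arcsin(0.10913658) = 6.265546°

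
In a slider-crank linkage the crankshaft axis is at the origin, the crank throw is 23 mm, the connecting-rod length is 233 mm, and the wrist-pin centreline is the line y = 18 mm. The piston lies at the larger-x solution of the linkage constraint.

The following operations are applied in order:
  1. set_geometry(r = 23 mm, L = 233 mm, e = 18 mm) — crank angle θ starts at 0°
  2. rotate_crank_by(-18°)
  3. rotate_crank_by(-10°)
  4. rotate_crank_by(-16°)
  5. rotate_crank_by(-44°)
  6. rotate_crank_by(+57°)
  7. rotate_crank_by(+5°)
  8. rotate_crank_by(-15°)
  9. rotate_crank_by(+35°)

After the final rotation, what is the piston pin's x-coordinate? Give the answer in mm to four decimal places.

set_geometry: r = 23 mm, L = 233 mm, e = 18 mm; θ ← 0°
rotate_crank_by(-18°): θ ← 0° -18° = -18°
rotate_crank_by(-10°): θ ← -18° -10° = -28°
rotate_crank_by(-16°): θ ← -28° -16° = -44°
rotate_crank_by(-44°): θ ← -44° -44° = -88°
rotate_crank_by(+57°): θ ← -88° +57° = -31°
rotate_crank_by(+5°): θ ← -31° +5° = -26°
rotate_crank_by(-15°): θ ← -26° -15° = -41°
rotate_crank_by(+35°): θ ← -41° +35° = -6°
crank pin P = (r cos θ, r sin θ) = (22.874004, -2.404155)
h = r sin θ − e = -2.404155 − 18 = -20.404155
x = r cos θ + √(L² − h²) = 22.874004 + √(54289.0 − 416.3295) = 22.874004 + 232.104870 = 254.978873

254.9789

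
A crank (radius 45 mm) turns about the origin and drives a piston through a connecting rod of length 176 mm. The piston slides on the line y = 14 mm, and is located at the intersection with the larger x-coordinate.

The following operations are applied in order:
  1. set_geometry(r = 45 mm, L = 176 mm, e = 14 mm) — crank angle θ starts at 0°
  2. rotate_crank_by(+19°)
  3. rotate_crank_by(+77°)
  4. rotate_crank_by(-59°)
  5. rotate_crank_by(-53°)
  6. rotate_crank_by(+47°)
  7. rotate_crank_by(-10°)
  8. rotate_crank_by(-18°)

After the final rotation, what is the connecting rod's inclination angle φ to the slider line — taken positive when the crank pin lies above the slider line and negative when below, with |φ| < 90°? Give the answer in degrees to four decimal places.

-3.7937

set_geometry: r = 45 mm, L = 176 mm, e = 14 mm; θ ← 0°
rotate_crank_by(+19°): θ ← 0° +19° = 19°
rotate_crank_by(+77°): θ ← 19° +77° = 96°
rotate_crank_by(-59°): θ ← 96° -59° = 37°
rotate_crank_by(-53°): θ ← 37° -53° = -16°
rotate_crank_by(+47°): θ ← -16° +47° = 31°
rotate_crank_by(-10°): θ ← 31° -10° = 21°
rotate_crank_by(-18°): θ ← 21° -18° = 3°
crank pin P = (r cos θ, r sin θ) = (44.938329, 2.355118)
h = r sin θ − e = 2.355118 − 14 = -11.644882
sin φ = h / L = -11.644882 / 176 = -0.06616410
φ = arcsin(-0.06616410) = -3.793695°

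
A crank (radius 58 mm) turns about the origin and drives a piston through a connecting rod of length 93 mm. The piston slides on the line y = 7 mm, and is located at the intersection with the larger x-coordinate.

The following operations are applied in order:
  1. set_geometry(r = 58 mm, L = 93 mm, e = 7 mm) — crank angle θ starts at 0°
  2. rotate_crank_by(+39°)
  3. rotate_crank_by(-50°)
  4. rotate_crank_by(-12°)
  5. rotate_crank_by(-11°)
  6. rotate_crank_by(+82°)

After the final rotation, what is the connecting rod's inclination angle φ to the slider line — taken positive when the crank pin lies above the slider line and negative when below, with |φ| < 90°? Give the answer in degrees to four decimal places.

set_geometry: r = 58 mm, L = 93 mm, e = 7 mm; θ ← 0°
rotate_crank_by(+39°): θ ← 0° +39° = 39°
rotate_crank_by(-50°): θ ← 39° -50° = -11°
rotate_crank_by(-12°): θ ← -11° -12° = -23°
rotate_crank_by(-11°): θ ← -23° -11° = -34°
rotate_crank_by(+82°): θ ← -34° +82° = 48°
crank pin P = (r cos θ, r sin θ) = (38.809575, 43.102400)
h = r sin θ − e = 43.102400 − 7 = 36.102400
sin φ = h / L = 36.102400 / 93 = 0.38819785
φ = arcsin(0.38819785) = 22.842411°

22.8424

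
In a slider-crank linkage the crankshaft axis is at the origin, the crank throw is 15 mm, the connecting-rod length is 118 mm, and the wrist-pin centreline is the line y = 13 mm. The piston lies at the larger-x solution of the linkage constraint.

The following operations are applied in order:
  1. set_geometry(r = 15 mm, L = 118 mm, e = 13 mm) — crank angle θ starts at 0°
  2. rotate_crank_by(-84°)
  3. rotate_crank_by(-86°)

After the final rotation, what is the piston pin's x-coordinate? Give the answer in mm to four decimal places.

set_geometry: r = 15 mm, L = 118 mm, e = 13 mm; θ ← 0°
rotate_crank_by(-84°): θ ← 0° -84° = -84°
rotate_crank_by(-86°): θ ← -84° -86° = -170°
crank pin P = (r cos θ, r sin θ) = (-14.772116, -2.604723)
h = r sin θ − e = -2.604723 − 13 = -15.604723
x = r cos θ + √(L² − h²) = -14.772116 + √(13924.0 − 243.5074) = -14.772116 + 116.963638 = 102.191522

102.1915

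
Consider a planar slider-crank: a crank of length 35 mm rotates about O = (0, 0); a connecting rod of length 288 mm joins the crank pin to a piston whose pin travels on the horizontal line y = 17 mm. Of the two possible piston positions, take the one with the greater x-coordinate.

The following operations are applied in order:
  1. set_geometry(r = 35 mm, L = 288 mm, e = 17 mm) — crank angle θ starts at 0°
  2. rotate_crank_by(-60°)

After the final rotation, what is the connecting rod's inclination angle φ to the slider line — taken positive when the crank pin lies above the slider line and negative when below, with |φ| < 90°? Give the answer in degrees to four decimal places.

set_geometry: r = 35 mm, L = 288 mm, e = 17 mm; θ ← 0°
rotate_crank_by(-60°): θ ← 0° -60° = -60°
crank pin P = (r cos θ, r sin θ) = (17.500000, -30.310889)
h = r sin θ − e = -30.310889 − 17 = -47.310889
sin φ = h / L = -47.310889 / 288 = -0.16427392
φ = arcsin(-0.16427392) = -9.455058°

-9.4551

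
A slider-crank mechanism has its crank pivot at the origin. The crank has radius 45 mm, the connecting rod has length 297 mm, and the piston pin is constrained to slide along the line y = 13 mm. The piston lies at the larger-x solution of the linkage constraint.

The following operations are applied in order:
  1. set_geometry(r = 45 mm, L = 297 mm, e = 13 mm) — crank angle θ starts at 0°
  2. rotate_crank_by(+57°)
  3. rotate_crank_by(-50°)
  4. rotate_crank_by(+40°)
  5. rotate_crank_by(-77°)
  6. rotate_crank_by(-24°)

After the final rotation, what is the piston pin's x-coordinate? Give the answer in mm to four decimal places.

set_geometry: r = 45 mm, L = 297 mm, e = 13 mm; θ ← 0°
rotate_crank_by(+57°): θ ← 0° +57° = 57°
rotate_crank_by(-50°): θ ← 57° -50° = 7°
rotate_crank_by(+40°): θ ← 7° +40° = 47°
rotate_crank_by(-77°): θ ← 47° -77° = -30°
rotate_crank_by(-24°): θ ← -30° -24° = -54°
crank pin P = (r cos θ, r sin θ) = (26.450336, -36.405765)
h = r sin θ − e = -36.405765 − 13 = -49.405765
x = r cos θ + √(L² − h²) = 26.450336 + √(88209.0 − 2440.9296) = 26.450336 + 292.861862 = 319.312199

319.3122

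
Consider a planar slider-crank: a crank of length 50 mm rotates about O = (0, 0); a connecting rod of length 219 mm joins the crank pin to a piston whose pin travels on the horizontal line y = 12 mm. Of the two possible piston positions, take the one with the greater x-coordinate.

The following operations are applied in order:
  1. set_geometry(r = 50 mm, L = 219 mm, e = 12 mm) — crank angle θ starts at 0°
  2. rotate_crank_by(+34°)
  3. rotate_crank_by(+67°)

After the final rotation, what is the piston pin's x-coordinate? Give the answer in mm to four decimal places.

set_geometry: r = 50 mm, L = 219 mm, e = 12 mm; θ ← 0°
rotate_crank_by(+34°): θ ← 0° +34° = 34°
rotate_crank_by(+67°): θ ← 34° +67° = 101°
crank pin P = (r cos θ, r sin θ) = (-9.540450, 49.081359)
h = r sin θ − e = 49.081359 − 12 = 37.081359
x = r cos θ + √(L² − h²) = -9.540450 + √(47961.0 − 1375.0272) = -9.540450 + 215.837839 = 206.297389

206.2974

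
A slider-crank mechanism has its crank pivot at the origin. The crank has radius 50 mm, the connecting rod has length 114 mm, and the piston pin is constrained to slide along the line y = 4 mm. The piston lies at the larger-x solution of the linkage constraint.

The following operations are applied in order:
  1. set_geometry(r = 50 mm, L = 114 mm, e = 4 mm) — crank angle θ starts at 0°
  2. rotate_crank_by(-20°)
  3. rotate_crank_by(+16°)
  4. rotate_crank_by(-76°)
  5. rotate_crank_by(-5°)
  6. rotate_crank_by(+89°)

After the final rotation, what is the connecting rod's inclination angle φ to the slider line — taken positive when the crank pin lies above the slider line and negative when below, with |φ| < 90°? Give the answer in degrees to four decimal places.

-0.2574

set_geometry: r = 50 mm, L = 114 mm, e = 4 mm; θ ← 0°
rotate_crank_by(-20°): θ ← 0° -20° = -20°
rotate_crank_by(+16°): θ ← -20° +16° = -4°
rotate_crank_by(-76°): θ ← -4° -76° = -80°
rotate_crank_by(-5°): θ ← -80° -5° = -85°
rotate_crank_by(+89°): θ ← -85° +89° = 4°
crank pin P = (r cos θ, r sin θ) = (49.878203, 3.487824)
h = r sin θ − e = 3.487824 − 4 = -0.512176
sin φ = h / L = -0.512176 / 114 = -0.00449277
φ = arcsin(-0.00449277) = -0.257418°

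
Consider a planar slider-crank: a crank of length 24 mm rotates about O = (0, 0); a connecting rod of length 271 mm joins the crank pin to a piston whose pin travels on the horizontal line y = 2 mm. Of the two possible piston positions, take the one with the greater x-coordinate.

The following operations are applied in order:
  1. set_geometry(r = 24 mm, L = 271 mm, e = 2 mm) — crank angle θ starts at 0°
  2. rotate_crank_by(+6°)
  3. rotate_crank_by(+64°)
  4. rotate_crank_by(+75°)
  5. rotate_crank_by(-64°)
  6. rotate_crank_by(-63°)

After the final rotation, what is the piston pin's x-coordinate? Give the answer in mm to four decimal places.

set_geometry: r = 24 mm, L = 271 mm, e = 2 mm; θ ← 0°
rotate_crank_by(+6°): θ ← 0° +6° = 6°
rotate_crank_by(+64°): θ ← 6° +64° = 70°
rotate_crank_by(+75°): θ ← 70° +75° = 145°
rotate_crank_by(-64°): θ ← 145° -64° = 81°
rotate_crank_by(-63°): θ ← 81° -63° = 18°
crank pin P = (r cos θ, r sin θ) = (22.825356, 7.416408)
h = r sin θ − e = 7.416408 − 2 = 5.416408
x = r cos θ + √(L² − h²) = 22.825356 + √(73441.0 − 29.3375) = 22.825356 + 270.945866 = 293.771223

293.7712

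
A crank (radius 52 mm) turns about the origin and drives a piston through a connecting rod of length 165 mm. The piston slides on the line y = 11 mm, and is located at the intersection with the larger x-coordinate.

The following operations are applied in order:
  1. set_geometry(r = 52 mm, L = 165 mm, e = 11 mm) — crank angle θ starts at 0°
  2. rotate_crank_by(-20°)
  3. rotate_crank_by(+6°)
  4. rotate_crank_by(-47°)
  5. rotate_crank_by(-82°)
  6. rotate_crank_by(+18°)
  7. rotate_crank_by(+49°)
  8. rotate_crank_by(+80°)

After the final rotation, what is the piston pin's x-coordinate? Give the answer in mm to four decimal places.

216.7085

set_geometry: r = 52 mm, L = 165 mm, e = 11 mm; θ ← 0°
rotate_crank_by(-20°): θ ← 0° -20° = -20°
rotate_crank_by(+6°): θ ← -20° +6° = -14°
rotate_crank_by(-47°): θ ← -14° -47° = -61°
rotate_crank_by(-82°): θ ← -61° -82° = -143°
rotate_crank_by(+18°): θ ← -143° +18° = -125°
rotate_crank_by(+49°): θ ← -125° +49° = -76°
rotate_crank_by(+80°): θ ← -76° +80° = 4°
crank pin P = (r cos θ, r sin θ) = (51.873331, 3.627337)
h = r sin θ − e = 3.627337 − 11 = -7.372663
x = r cos θ + √(L² − h²) = 51.873331 + √(27225.0 − 54.3562) = 51.873331 + 164.835202 = 216.708533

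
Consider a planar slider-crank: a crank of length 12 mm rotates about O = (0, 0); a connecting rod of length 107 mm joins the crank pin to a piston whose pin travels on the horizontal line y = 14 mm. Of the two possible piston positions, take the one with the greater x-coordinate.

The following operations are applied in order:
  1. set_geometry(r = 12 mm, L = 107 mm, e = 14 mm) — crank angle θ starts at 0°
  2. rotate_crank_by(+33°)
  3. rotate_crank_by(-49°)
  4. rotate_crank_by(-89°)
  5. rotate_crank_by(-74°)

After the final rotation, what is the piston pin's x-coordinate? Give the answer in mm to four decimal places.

94.0541

set_geometry: r = 12 mm, L = 107 mm, e = 14 mm; θ ← 0°
rotate_crank_by(+33°): θ ← 0° +33° = 33°
rotate_crank_by(-49°): θ ← 33° -49° = -16°
rotate_crank_by(-89°): θ ← -16° -89° = -105°
rotate_crank_by(-74°): θ ← -105° -74° = -179°
crank pin P = (r cos θ, r sin θ) = (-11.998172, -0.209429)
h = r sin θ − e = -0.209429 − 14 = -14.209429
x = r cos θ + √(L² − h²) = -11.998172 + √(11449.0 − 201.9079) = -11.998172 + 106.052308 = 94.054136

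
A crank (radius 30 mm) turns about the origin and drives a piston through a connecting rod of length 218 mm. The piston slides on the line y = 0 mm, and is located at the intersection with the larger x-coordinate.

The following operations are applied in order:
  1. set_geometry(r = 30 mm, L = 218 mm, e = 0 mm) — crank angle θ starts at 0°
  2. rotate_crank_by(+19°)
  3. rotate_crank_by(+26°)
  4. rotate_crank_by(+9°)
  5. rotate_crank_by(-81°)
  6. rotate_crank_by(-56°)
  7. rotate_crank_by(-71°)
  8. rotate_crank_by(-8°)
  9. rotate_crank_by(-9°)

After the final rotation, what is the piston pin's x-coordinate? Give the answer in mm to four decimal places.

set_geometry: r = 30 mm, L = 218 mm, e = 0 mm; θ ← 0°
rotate_crank_by(+19°): θ ← 0° +19° = 19°
rotate_crank_by(+26°): θ ← 19° +26° = 45°
rotate_crank_by(+9°): θ ← 45° +9° = 54°
rotate_crank_by(-81°): θ ← 54° -81° = -27°
rotate_crank_by(-56°): θ ← -27° -56° = -83°
rotate_crank_by(-71°): θ ← -83° -71° = -154°
rotate_crank_by(-8°): θ ← -154° -8° = -162°
rotate_crank_by(-9°): θ ← -162° -9° = -171°
crank pin P = (r cos θ, r sin θ) = (-29.630650, -4.693034)
h = r sin θ − e = -4.693034 − 0 = -4.693034
x = r cos θ + √(L² − h²) = -29.630650 + √(47524.0 − 22.0246) = -29.630650 + 217.949479 = 188.318829

188.3188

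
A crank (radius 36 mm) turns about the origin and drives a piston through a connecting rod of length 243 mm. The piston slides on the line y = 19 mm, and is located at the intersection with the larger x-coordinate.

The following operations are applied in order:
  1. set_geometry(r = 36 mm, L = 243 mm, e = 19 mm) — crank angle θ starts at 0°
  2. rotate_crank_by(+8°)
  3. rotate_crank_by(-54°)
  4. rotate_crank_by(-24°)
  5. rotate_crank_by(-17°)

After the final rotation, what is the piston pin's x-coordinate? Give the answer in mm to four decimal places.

238.5894

set_geometry: r = 36 mm, L = 243 mm, e = 19 mm; θ ← 0°
rotate_crank_by(+8°): θ ← 0° +8° = 8°
rotate_crank_by(-54°): θ ← 8° -54° = -46°
rotate_crank_by(-24°): θ ← -46° -24° = -70°
rotate_crank_by(-17°): θ ← -70° -17° = -87°
crank pin P = (r cos θ, r sin θ) = (1.884094, -35.950663)
h = r sin θ − e = -35.950663 − 19 = -54.950663
x = r cos θ + √(L² − h²) = 1.884094 + √(59049.0 − 3019.5754) = 1.884094 + 236.705354 = 238.589448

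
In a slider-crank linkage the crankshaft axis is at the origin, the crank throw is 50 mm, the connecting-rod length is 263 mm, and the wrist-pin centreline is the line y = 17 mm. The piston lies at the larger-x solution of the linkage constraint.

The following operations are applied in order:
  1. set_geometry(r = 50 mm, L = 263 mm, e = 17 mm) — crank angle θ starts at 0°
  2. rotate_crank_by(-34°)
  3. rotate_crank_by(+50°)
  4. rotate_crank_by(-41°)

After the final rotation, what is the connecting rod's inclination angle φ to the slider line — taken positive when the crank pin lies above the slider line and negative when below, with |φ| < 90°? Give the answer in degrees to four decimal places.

set_geometry: r = 50 mm, L = 263 mm, e = 17 mm; θ ← 0°
rotate_crank_by(-34°): θ ← 0° -34° = -34°
rotate_crank_by(+50°): θ ← -34° +50° = 16°
rotate_crank_by(-41°): θ ← 16° -41° = -25°
crank pin P = (r cos θ, r sin θ) = (45.315389, -21.130913)
h = r sin θ − e = -21.130913 − 17 = -38.130913
sin φ = h / L = -38.130913 / 263 = -0.14498446
φ = arcsin(-0.14498446) = -8.336379°

-8.3364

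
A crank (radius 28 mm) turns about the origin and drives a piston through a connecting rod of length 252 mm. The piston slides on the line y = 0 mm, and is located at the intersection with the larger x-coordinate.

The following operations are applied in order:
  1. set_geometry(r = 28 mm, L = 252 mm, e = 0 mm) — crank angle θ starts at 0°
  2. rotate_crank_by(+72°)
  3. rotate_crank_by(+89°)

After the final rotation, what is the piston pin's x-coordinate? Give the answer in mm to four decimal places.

225.3605

set_geometry: r = 28 mm, L = 252 mm, e = 0 mm; θ ← 0°
rotate_crank_by(+72°): θ ← 0° +72° = 72°
rotate_crank_by(+89°): θ ← 72° +89° = 161°
crank pin P = (r cos θ, r sin θ) = (-26.474520, 9.115908)
h = r sin θ − e = 9.115908 − 0 = 9.115908
x = r cos θ + √(L² − h²) = -26.474520 + √(63504.0 − 83.0998) = -26.474520 + 251.835066 = 225.360545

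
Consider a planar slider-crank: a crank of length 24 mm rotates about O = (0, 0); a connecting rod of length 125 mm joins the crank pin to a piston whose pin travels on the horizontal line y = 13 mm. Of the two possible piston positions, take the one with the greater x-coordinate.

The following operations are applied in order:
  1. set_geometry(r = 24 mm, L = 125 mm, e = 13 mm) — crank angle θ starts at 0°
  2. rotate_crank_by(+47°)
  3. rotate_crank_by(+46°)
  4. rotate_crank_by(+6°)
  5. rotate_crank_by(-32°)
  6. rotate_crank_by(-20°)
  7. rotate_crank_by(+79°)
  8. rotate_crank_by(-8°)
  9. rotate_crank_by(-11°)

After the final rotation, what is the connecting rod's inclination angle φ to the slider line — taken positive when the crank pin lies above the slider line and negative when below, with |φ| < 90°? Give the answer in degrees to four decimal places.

set_geometry: r = 24 mm, L = 125 mm, e = 13 mm; θ ← 0°
rotate_crank_by(+47°): θ ← 0° +47° = 47°
rotate_crank_by(+46°): θ ← 47° +46° = 93°
rotate_crank_by(+6°): θ ← 93° +6° = 99°
rotate_crank_by(-32°): θ ← 99° -32° = 67°
rotate_crank_by(-20°): θ ← 67° -20° = 47°
rotate_crank_by(+79°): θ ← 47° +79° = 126°
rotate_crank_by(-8°): θ ← 126° -8° = 118°
rotate_crank_by(-11°): θ ← 118° -11° = 107°
crank pin P = (r cos θ, r sin θ) = (-7.016921, 22.951314)
h = r sin θ − e = 22.951314 − 13 = 9.951314
sin φ = h / L = 9.951314 / 125 = 0.07961051
φ = arcsin(0.07961051) = 4.566178°

4.5662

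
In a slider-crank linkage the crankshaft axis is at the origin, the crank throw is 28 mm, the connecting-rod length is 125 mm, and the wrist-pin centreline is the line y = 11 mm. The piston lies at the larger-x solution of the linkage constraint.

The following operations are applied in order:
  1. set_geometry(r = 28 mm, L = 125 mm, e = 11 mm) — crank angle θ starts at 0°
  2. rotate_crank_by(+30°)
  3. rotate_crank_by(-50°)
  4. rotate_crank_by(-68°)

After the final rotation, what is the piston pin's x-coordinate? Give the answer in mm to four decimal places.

119.7430

set_geometry: r = 28 mm, L = 125 mm, e = 11 mm; θ ← 0°
rotate_crank_by(+30°): θ ← 0° +30° = 30°
rotate_crank_by(-50°): θ ← 30° -50° = -20°
rotate_crank_by(-68°): θ ← -20° -68° = -88°
crank pin P = (r cos θ, r sin θ) = (0.977186, -27.982943)
h = r sin θ − e = -27.982943 − 11 = -38.982943
x = r cos θ + √(L² − h²) = 0.977186 + √(15625.0 − 1519.6699) = 0.977186 + 118.765863 = 119.743049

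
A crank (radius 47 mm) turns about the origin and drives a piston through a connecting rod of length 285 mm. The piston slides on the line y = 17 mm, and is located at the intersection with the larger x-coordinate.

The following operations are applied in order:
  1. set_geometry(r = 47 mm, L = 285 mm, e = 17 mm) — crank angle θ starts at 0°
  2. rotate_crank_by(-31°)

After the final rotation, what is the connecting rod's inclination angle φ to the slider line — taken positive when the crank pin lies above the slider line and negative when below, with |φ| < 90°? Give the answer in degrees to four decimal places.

set_geometry: r = 47 mm, L = 285 mm, e = 17 mm; θ ← 0°
rotate_crank_by(-31°): θ ← 0° -31° = -31°
crank pin P = (r cos θ, r sin θ) = (40.286863, -24.206790)
h = r sin θ − e = -24.206790 − 17 = -41.206790
sin φ = h / L = -41.206790 / 285 = -0.14458523
φ = arcsin(-0.14458523) = -8.313261°

-8.3133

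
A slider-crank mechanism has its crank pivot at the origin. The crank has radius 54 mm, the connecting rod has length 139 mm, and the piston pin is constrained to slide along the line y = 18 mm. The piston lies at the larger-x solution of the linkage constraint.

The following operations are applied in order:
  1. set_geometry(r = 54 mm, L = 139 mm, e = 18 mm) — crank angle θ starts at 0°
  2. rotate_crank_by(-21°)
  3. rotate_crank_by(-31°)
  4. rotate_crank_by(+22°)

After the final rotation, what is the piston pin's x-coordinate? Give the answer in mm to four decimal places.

178.2796

set_geometry: r = 54 mm, L = 139 mm, e = 18 mm; θ ← 0°
rotate_crank_by(-21°): θ ← 0° -21° = -21°
rotate_crank_by(-31°): θ ← -21° -31° = -52°
rotate_crank_by(+22°): θ ← -52° +22° = -30°
crank pin P = (r cos θ, r sin θ) = (46.765372, -27.000000)
h = r sin θ − e = -27.000000 − 18 = -45.000000
x = r cos θ + √(L² − h²) = 46.765372 + √(19321.0 − 2025.0000) = 46.765372 + 131.514258 = 178.279630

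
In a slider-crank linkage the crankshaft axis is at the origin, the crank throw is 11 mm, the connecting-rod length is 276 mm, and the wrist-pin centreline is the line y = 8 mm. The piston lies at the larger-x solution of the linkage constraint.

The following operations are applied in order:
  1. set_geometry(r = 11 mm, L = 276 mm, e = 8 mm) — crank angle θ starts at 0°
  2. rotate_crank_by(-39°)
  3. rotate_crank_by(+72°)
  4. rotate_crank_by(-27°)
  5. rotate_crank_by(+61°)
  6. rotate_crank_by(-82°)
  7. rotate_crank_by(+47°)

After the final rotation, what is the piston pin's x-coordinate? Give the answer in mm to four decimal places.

285.3200

set_geometry: r = 11 mm, L = 276 mm, e = 8 mm; θ ← 0°
rotate_crank_by(-39°): θ ← 0° -39° = -39°
rotate_crank_by(+72°): θ ← -39° +72° = 33°
rotate_crank_by(-27°): θ ← 33° -27° = 6°
rotate_crank_by(+61°): θ ← 6° +61° = 67°
rotate_crank_by(-82°): θ ← 67° -82° = -15°
rotate_crank_by(+47°): θ ← -15° +47° = 32°
crank pin P = (r cos θ, r sin θ) = (9.328529, 5.829112)
h = r sin θ − e = 5.829112 − 8 = -2.170888
x = r cos θ + √(L² − h²) = 9.328529 + √(76176.0 − 4.7128) = 9.328529 + 275.991462 = 285.319991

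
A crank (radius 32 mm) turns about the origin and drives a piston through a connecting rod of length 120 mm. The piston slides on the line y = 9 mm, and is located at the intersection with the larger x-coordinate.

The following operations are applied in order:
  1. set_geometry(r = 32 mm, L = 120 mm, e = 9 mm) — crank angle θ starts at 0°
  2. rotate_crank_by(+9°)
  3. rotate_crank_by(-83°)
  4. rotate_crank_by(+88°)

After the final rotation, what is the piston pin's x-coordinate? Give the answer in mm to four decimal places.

set_geometry: r = 32 mm, L = 120 mm, e = 9 mm; θ ← 0°
rotate_crank_by(+9°): θ ← 0° +9° = 9°
rotate_crank_by(-83°): θ ← 9° -83° = -74°
rotate_crank_by(+88°): θ ← -74° +88° = 14°
crank pin P = (r cos θ, r sin θ) = (31.049463, 7.741501)
h = r sin θ − e = 7.741501 − 9 = -1.258499
x = r cos θ + √(L² − h²) = 31.049463 + √(14400.0 − 1.5838) = 31.049463 + 119.993401 = 151.042864

151.0429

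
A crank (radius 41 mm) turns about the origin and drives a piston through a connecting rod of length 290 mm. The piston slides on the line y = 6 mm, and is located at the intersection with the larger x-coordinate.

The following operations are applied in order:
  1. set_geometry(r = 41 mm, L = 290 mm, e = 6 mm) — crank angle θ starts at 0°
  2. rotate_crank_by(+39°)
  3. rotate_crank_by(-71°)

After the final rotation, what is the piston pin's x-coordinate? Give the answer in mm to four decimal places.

323.4415

set_geometry: r = 41 mm, L = 290 mm, e = 6 mm; θ ← 0°
rotate_crank_by(+39°): θ ← 0° +39° = 39°
rotate_crank_by(-71°): θ ← 39° -71° = -32°
crank pin P = (r cos θ, r sin θ) = (34.769972, -21.726690)
h = r sin θ − e = -21.726690 − 6 = -27.726690
x = r cos θ + √(L² − h²) = 34.769972 + √(84100.0 − 768.7693) = 34.769972 + 288.671493 = 323.441465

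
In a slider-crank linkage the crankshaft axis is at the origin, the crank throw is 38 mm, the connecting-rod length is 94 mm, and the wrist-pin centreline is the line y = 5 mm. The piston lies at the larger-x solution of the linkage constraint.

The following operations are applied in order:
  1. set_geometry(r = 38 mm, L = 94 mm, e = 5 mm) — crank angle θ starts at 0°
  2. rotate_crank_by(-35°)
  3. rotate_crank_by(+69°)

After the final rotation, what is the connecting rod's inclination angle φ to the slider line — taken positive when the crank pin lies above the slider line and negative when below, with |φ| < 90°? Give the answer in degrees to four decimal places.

9.9545

set_geometry: r = 38 mm, L = 94 mm, e = 5 mm; θ ← 0°
rotate_crank_by(-35°): θ ← 0° -35° = -35°
rotate_crank_by(+69°): θ ← -35° +69° = 34°
crank pin P = (r cos θ, r sin θ) = (31.503428, 21.249330)
h = r sin θ − e = 21.249330 − 5 = 16.249330
sin φ = h / L = 16.249330 / 94 = 0.17286522
φ = arcsin(0.17286522) = 9.954451°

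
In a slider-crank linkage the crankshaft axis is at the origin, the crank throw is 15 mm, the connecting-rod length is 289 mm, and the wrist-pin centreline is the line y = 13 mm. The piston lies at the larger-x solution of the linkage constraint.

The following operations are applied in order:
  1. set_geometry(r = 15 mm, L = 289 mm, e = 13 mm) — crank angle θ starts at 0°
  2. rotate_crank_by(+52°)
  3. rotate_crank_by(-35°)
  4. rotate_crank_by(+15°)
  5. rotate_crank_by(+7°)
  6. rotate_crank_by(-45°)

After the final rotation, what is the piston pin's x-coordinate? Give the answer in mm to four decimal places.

set_geometry: r = 15 mm, L = 289 mm, e = 13 mm; θ ← 0°
rotate_crank_by(+52°): θ ← 0° +52° = 52°
rotate_crank_by(-35°): θ ← 52° -35° = 17°
rotate_crank_by(+15°): θ ← 17° +15° = 32°
rotate_crank_by(+7°): θ ← 32° +7° = 39°
rotate_crank_by(-45°): θ ← 39° -45° = -6°
crank pin P = (r cos θ, r sin θ) = (14.917828, -1.567927)
h = r sin θ − e = -1.567927 − 13 = -14.567927
x = r cos θ + √(L² − h²) = 14.917828 + √(83521.0 − 212.2245) = 14.917828 + 288.632596 = 303.550424

303.5504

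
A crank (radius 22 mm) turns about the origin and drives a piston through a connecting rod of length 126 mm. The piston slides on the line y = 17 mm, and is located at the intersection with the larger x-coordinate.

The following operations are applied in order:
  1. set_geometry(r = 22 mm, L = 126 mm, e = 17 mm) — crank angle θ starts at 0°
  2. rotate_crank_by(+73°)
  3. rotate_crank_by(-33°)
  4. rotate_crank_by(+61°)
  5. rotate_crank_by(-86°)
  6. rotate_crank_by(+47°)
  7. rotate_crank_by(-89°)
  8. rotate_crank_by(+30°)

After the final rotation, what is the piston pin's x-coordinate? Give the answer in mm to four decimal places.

set_geometry: r = 22 mm, L = 126 mm, e = 17 mm; θ ← 0°
rotate_crank_by(+73°): θ ← 0° +73° = 73°
rotate_crank_by(-33°): θ ← 73° -33° = 40°
rotate_crank_by(+61°): θ ← 40° +61° = 101°
rotate_crank_by(-86°): θ ← 101° -86° = 15°
rotate_crank_by(+47°): θ ← 15° +47° = 62°
rotate_crank_by(-89°): θ ← 62° -89° = -27°
rotate_crank_by(+30°): θ ← -27° +30° = 3°
crank pin P = (r cos θ, r sin θ) = (21.969850, 1.151391)
h = r sin θ − e = 1.151391 − 17 = -15.848609
x = r cos θ + √(L² − h²) = 21.969850 + √(15876.0 − 251.1784) = 21.969850 + 124.999286 = 146.969136

146.9691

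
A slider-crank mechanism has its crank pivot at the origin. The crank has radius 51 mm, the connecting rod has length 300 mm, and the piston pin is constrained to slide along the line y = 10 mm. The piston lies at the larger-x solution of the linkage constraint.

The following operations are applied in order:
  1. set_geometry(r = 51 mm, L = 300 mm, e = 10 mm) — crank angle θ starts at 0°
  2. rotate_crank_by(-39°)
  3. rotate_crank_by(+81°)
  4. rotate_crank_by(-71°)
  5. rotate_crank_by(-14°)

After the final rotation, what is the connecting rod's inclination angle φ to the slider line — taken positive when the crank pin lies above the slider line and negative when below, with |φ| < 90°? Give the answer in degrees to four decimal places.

set_geometry: r = 51 mm, L = 300 mm, e = 10 mm; θ ← 0°
rotate_crank_by(-39°): θ ← 0° -39° = -39°
rotate_crank_by(+81°): θ ← -39° +81° = 42°
rotate_crank_by(-71°): θ ← 42° -71° = -29°
rotate_crank_by(-14°): θ ← -29° -14° = -43°
crank pin P = (r cos θ, r sin θ) = (37.299039, -34.781916)
h = r sin θ − e = -34.781916 − 10 = -44.781916
sin φ = h / L = -44.781916 / 300 = -0.14927305
φ = arcsin(-0.14927305) = -8.584801°

-8.5848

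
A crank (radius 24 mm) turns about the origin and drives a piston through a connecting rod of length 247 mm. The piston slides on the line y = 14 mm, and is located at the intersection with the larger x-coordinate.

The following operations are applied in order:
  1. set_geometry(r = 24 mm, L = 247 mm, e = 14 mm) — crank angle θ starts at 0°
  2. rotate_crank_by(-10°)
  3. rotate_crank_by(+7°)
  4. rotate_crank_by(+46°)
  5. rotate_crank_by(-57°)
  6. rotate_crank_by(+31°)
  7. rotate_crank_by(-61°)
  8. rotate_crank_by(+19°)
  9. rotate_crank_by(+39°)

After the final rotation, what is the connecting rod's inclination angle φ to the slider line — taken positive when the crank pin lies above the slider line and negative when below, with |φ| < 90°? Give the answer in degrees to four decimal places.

-1.9011

set_geometry: r = 24 mm, L = 247 mm, e = 14 mm; θ ← 0°
rotate_crank_by(-10°): θ ← 0° -10° = -10°
rotate_crank_by(+7°): θ ← -10° +7° = -3°
rotate_crank_by(+46°): θ ← -3° +46° = 43°
rotate_crank_by(-57°): θ ← 43° -57° = -14°
rotate_crank_by(+31°): θ ← -14° +31° = 17°
rotate_crank_by(-61°): θ ← 17° -61° = -44°
rotate_crank_by(+19°): θ ← -44° +19° = -25°
rotate_crank_by(+39°): θ ← -25° +39° = 14°
crank pin P = (r cos θ, r sin θ) = (23.287097, 5.806125)
h = r sin θ − e = 5.806125 − 14 = -8.193875
sin φ = h / L = -8.193875 / 247 = -0.03317358
φ = arcsin(-0.03317358) = -1.901055°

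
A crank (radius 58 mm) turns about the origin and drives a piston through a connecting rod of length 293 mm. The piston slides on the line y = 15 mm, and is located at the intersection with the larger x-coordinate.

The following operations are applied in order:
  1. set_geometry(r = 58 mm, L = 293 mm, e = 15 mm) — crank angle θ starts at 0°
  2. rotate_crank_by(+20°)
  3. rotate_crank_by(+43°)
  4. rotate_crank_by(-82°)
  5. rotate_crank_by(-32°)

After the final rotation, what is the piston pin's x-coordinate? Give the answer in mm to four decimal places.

323.2759

set_geometry: r = 58 mm, L = 293 mm, e = 15 mm; θ ← 0°
rotate_crank_by(+20°): θ ← 0° +20° = 20°
rotate_crank_by(+43°): θ ← 20° +43° = 63°
rotate_crank_by(-82°): θ ← 63° -82° = -19°
rotate_crank_by(-32°): θ ← -19° -32° = -51°
crank pin P = (r cos θ, r sin θ) = (36.500583, -45.074466)
h = r sin θ − e = -45.074466 − 15 = -60.074466
x = r cos θ + √(L² − h²) = 36.500583 + √(85849.0 − 3608.9414) = 36.500583 + 286.775275 = 323.275858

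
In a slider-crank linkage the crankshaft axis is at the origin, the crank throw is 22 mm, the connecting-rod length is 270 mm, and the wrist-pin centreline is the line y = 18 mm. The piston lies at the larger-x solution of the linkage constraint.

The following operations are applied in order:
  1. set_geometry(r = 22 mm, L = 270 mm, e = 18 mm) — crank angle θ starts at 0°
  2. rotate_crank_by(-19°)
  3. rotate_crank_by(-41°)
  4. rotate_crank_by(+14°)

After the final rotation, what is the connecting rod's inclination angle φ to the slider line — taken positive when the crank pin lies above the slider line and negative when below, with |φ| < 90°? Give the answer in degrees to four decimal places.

set_geometry: r = 22 mm, L = 270 mm, e = 18 mm; θ ← 0°
rotate_crank_by(-19°): θ ← 0° -19° = -19°
rotate_crank_by(-41°): θ ← -19° -41° = -60°
rotate_crank_by(+14°): θ ← -60° +14° = -46°
crank pin P = (r cos θ, r sin θ) = (15.282484, -15.825476)
h = r sin θ − e = -15.825476 − 18 = -33.825476
sin φ = h / L = -33.825476 / 270 = -0.12527954
φ = arcsin(-0.12527954) = -7.196899°

-7.1969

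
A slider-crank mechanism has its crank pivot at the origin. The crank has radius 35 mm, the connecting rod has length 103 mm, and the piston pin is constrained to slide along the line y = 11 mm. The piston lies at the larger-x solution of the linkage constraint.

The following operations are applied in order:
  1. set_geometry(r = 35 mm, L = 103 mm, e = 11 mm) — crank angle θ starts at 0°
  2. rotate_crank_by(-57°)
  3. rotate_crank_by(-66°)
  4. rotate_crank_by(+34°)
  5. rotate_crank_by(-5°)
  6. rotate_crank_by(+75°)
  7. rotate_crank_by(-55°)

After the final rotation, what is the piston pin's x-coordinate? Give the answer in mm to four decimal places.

102.4692

set_geometry: r = 35 mm, L = 103 mm, e = 11 mm; θ ← 0°
rotate_crank_by(-57°): θ ← 0° -57° = -57°
rotate_crank_by(-66°): θ ← -57° -66° = -123°
rotate_crank_by(+34°): θ ← -123° +34° = -89°
rotate_crank_by(-5°): θ ← -89° -5° = -94°
rotate_crank_by(+75°): θ ← -94° +75° = -19°
rotate_crank_by(-55°): θ ← -19° -55° = -74°
crank pin P = (r cos θ, r sin θ) = (9.647307, -33.644159)
h = r sin θ − e = -33.644159 − 11 = -44.644159
x = r cos θ + √(L² − h²) = 9.647307 + √(10609.0 − 1993.1010) = 9.647307 + 92.821867 = 102.469175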